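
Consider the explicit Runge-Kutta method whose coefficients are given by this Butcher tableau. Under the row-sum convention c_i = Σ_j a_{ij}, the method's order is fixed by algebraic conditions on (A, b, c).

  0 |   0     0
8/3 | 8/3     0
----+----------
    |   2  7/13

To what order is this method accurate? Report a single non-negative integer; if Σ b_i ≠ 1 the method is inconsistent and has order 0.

b = (2, 7/13)
c = (0, 8/3)
Σ b_i: 2·1 + 7/13·1 = 33/13 ≠ 1 ⇒ order 0.

0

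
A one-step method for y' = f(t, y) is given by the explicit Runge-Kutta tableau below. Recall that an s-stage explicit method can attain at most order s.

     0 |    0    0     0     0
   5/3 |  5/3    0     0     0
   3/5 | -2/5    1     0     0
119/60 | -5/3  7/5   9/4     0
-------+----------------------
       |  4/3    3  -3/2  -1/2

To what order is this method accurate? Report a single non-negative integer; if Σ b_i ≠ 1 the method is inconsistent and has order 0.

0

b = (4/3, 3, -3/2, -1/2)
c = (0, 5/3, 3/5, 119/60)
Ac = (0, 0, 5/3, 221/60)
Σ b_i: 4/3·1 + 3·1 + (-3/2)·1 + (-1/2)·1 = 7/3 ≠ 1 ⇒ order 0.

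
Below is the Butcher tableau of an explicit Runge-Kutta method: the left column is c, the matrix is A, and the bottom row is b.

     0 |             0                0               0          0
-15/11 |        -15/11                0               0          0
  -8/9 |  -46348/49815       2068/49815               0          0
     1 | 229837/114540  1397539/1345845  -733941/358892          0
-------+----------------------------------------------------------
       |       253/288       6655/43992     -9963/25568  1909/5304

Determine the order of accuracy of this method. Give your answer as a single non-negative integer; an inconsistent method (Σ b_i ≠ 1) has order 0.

b = (253/288, 6655/43992, -9963/25568, 1909/5304)
c = (0, -15/11, -8/9, 1)
Ac = (0, 0, -188/3321, 767/1909)
Σ b_i: 253/288·1 + 6655/43992·1 + (-9963/25568)·1 + 1909/5304·1 = 1 ✓
b·c: 6655/43992·(-15/11) + (-9963/25568)·(-8/9) + 1909/5304·1 = 1/2 ✓
b·c²: 6655/43992·225/121 + (-9963/25568)·64/81 + 1909/5304·1 = 1/3 ✓
b·Ac: (-9963/25568)·(-188/3321) + 1909/5304·767/1909 = 1/6 ✓
b·c³: 6655/43992·(-3375/1331) + (-9963/25568)·(-512/729) + 1909/5304·1 = 1/4 ✓
b·(c∘Ac): (-9963/25568)·1504/29889 + 1909/5304·767/1909 = 1/8 ✓
b·Ac²: (-9963/25568)·940/12177 + 1909/5304·6617/20999 = 1/12 ✓
b·A²c: 1909/5304·221/1909 = 1/24 ✓; 4 stages ⇒ order 4.

4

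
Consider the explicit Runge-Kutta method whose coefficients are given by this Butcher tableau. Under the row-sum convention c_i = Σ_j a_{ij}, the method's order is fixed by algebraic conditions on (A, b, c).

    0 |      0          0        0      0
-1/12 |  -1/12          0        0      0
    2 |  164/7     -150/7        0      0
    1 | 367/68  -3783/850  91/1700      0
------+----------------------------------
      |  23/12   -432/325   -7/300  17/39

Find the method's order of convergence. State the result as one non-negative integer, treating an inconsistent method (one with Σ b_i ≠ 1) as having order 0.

4

b = (23/12, -432/325, -7/300, 17/39)
c = (0, -1/12, 2, 1)
Ac = (0, 0, 25/14, 65/136)
Σ b_i: 23/12·1 + (-432/325)·1 + (-7/300)·1 + 17/39·1 = 1 ✓
b·c: (-432/325)·(-1/12) + (-7/300)·2 + 17/39·1 = 1/2 ✓
b·c²: (-432/325)·1/144 + (-7/300)·4 + 17/39·1 = 1/3 ✓
b·Ac: (-7/300)·25/14 + 17/39·65/136 = 1/6 ✓
b·c³: (-432/325)·(-1/1728) + (-7/300)·8 + 17/39·1 = 1/4 ✓
b·(c∘Ac): (-7/300)·25/7 + 17/39·65/136 = 1/8 ✓
b·Ac²: (-7/300)·(-25/168) + 17/39·299/1632 = 1/12 ✓
b·A²c: 17/39·13/136 = 1/24 ✓; 4 stages ⇒ order 4.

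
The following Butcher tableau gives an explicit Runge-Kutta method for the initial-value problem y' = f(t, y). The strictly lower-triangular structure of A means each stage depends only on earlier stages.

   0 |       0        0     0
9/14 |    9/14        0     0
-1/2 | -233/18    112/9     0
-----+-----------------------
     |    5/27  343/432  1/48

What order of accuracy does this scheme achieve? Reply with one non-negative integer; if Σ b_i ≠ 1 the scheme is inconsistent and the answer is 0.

3

b = (5/27, 343/432, 1/48)
c = (0, 9/14, -1/2)
Ac = (0, 0, 8)
Σ b_i: 5/27·1 + 343/432·1 + 1/48·1 = 1 ✓
b·c: 343/432·9/14 + 1/48·(-1/2) = 1/2 ✓
b·c²: 343/432·81/196 + 1/48·1/4 = 1/3 ✓
b·Ac: 1/48·8 = 1/6 ✓; 3 stages ⇒ order 3.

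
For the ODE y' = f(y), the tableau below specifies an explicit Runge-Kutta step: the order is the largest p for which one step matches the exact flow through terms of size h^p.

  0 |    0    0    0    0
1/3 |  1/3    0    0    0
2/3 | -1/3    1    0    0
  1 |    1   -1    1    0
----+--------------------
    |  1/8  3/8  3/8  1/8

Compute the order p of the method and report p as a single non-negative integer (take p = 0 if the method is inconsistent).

b = (1/8, 3/8, 3/8, 1/8)
c = (0, 1/3, 2/3, 1)
Ac = (0, 0, 1/3, 1/3)
Σ b_i: 1/8·1 + 3/8·1 + 3/8·1 + 1/8·1 = 1 ✓
b·c: 3/8·1/3 + 3/8·2/3 + 1/8·1 = 1/2 ✓
b·c²: 3/8·1/9 + 3/8·4/9 + 1/8·1 = 1/3 ✓
b·Ac: 3/8·1/3 + 1/8·1/3 = 1/6 ✓
b·c³: 3/8·1/27 + 3/8·8/27 + 1/8·1 = 1/4 ✓
b·(c∘Ac): 3/8·2/9 + 1/8·1/3 = 1/8 ✓
b·Ac²: 3/8·1/9 + 1/8·1/3 = 1/12 ✓
b·A²c: 1/8·1/3 = 1/24 ✓; 4 stages ⇒ order 4.

4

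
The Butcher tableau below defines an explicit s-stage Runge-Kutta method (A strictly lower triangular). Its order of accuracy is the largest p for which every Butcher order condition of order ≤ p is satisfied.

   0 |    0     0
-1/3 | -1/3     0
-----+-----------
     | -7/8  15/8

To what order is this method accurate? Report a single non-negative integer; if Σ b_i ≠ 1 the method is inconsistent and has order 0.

b = (-7/8, 15/8)
c = (0, -1/3)
Σ b_i: (-7/8)·1 + 15/8·1 = 1 ✓
b·c: 15/8·(-1/3) = -5/8 ≠ 1/2 ⇒ order 1.

1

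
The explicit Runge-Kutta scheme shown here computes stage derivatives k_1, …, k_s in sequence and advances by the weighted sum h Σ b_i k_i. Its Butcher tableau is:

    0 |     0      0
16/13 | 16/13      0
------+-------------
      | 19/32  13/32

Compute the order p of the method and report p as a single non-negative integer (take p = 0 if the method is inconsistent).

2

b = (19/32, 13/32)
c = (0, 16/13)
Σ b_i: 19/32·1 + 13/32·1 = 1 ✓
b·c: 13/32·16/13 = 1/2 ✓; 2 stages ⇒ order 2.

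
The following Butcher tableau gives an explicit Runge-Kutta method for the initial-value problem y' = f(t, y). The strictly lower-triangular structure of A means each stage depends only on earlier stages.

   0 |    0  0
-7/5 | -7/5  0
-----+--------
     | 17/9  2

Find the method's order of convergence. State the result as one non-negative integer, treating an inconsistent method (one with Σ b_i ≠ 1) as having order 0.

0

b = (17/9, 2)
c = (0, -7/5)
Σ b_i: 17/9·1 + 2·1 = 35/9 ≠ 1 ⇒ order 0.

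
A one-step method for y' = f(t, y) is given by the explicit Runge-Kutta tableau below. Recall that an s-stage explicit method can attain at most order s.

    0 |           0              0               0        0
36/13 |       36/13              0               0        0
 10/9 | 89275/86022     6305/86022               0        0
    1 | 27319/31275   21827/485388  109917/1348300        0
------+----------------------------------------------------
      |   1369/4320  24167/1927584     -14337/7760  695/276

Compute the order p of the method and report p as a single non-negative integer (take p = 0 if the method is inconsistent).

b = (1369/4320, 24167/1927584, -14337/7760, 695/276)
c = (0, 36/13, 10/9, 1)
Ac = (0, 0, 970/4779, 299/1390)
Σ b_i: 1369/4320·1 + 24167/1927584·1 + (-14337/7760)·1 + 695/276·1 = 1 ✓
b·c: 24167/1927584·36/13 + (-14337/7760)·10/9 + 695/276·1 = 1/2 ✓
b·c²: 24167/1927584·1296/169 + (-14337/7760)·100/81 + 695/276·1 = 1/3 ✓
b·Ac: (-14337/7760)·970/4779 + 695/276·299/1390 = 1/6 ✓
b·c³: 24167/1927584·46656/2197 + (-14337/7760)·1000/729 + 695/276·1 = 1/4 ✓
b·(c∘Ac): (-14337/7760)·9700/43011 + 695/276·299/1390 = 1/8 ✓
b·Ac²: (-14337/7760)·3880/6903 + 695/276·805/1807 = 1/12 ✓
b·A²c: 695/276·23/1390 = 1/24 ✓; 4 stages ⇒ order 4.

4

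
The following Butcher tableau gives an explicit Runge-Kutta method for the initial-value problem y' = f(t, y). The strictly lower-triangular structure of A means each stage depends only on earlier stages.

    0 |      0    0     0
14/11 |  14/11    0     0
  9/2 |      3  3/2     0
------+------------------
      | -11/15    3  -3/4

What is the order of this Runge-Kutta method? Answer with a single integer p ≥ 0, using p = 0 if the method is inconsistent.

b = (-11/15, 3, -3/4)
c = (0, 14/11, 9/2)
Ac = (0, 0, 21/11)
Σ b_i: (-11/15)·1 + 3·1 + (-3/4)·1 = 91/60 ≠ 1 ⇒ order 0.

0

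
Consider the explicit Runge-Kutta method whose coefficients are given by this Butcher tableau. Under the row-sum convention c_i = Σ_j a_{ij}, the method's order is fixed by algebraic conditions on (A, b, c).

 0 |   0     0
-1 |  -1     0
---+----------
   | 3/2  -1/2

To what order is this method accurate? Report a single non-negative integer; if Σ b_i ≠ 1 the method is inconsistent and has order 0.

2

b = (3/2, -1/2)
c = (0, -1)
Σ b_i: 3/2·1 + (-1/2)·1 = 1 ✓
b·c: (-1/2)·(-1) = 1/2 ✓; 2 stages ⇒ order 2.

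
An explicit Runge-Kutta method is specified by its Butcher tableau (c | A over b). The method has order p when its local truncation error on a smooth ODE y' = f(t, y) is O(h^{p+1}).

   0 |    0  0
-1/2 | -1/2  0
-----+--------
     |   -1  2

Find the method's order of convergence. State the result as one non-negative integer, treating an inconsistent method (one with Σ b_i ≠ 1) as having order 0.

1

b = (-1, 2)
c = (0, -1/2)
Σ b_i: (-1)·1 + 2·1 = 1 ✓
b·c: 2·(-1/2) = -1 ≠ 1/2 ⇒ order 1.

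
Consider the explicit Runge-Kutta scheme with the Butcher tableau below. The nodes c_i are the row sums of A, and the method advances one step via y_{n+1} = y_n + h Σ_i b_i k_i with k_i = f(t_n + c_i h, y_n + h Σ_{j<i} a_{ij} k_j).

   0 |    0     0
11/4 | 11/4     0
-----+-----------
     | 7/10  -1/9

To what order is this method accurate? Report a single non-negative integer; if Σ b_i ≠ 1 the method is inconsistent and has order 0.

b = (7/10, -1/9)
c = (0, 11/4)
Σ b_i: 7/10·1 + (-1/9)·1 = 53/90 ≠ 1 ⇒ order 0.

0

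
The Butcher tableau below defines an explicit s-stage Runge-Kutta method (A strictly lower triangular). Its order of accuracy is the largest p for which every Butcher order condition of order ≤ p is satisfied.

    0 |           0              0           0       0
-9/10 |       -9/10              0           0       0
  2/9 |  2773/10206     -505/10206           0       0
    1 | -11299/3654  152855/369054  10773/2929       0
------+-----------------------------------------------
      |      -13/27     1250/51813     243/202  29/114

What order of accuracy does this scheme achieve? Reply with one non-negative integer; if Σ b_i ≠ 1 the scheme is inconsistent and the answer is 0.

b = (-13/27, 1250/51813, 243/202, 29/114)
c = (0, -9/10, 2/9, 1)
Ac = (0, 0, 101/2268, 361/812)
Σ b_i: (-13/27)·1 + 1250/51813·1 + 243/202·1 + 29/114·1 = 1 ✓
b·c: 1250/51813·(-9/10) + 243/202·2/9 + 29/114·1 = 1/2 ✓
b·c²: 1250/51813·81/100 + 243/202·4/81 + 29/114·1 = 1/3 ✓
b·Ac: 243/202·101/2268 + 29/114·361/812 = 1/6 ✓
b·c³: 1250/51813·(-729/1000) + 243/202·8/729 + 29/114·1 = 1/4 ✓
b·(c∘Ac): 243/202·101/10206 + 29/114·361/812 = 1/8 ✓
b·Ac²: 243/202·(-101/2520) + 29/114·4199/8120 = 1/12 ✓
b·A²c: 29/114·19/116 = 1/24 ✓; 4 stages ⇒ order 4.

4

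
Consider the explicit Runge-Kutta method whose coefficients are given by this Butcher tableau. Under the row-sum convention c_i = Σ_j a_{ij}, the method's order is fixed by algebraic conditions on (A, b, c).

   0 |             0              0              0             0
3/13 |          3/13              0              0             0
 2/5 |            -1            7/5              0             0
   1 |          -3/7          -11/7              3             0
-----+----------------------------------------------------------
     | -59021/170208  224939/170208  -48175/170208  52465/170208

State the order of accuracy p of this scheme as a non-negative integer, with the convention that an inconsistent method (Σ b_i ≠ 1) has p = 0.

3

b = (-59021/170208, 224939/170208, -48175/170208, 52465/170208)
c = (0, 3/13, 2/5, 1)
Ac = (0, 0, 21/65, 381/455)
Σ b_i: (-59021/170208)·1 + 224939/170208·1 + (-48175/170208)·1 + 52465/170208·1 = 1 ✓
b·c: 224939/170208·3/13 + (-48175/170208)·2/5 + 52465/170208·1 = 1/2 ✓
b·c²: 224939/170208·9/169 + (-48175/170208)·4/25 + 52465/170208·1 = 1/3 ✓
b·Ac: (-48175/170208)·21/65 + 52465/170208·381/455 = 1/6 ✓
b·c³: 224939/170208·27/2197 + (-48175/170208)·8/125 + 52465/170208·1 = 564917/1843920 ≠ 1/4 ⇒ order 3.
b·(c∘Ac): (-48175/170208)·42/325 + 52465/170208·381/455 = 18155/81952 ≠ 1/8
b·Ac²: (-48175/170208)·63/845 + 52465/170208·11721/29575 = 186343/1843920 ≠ 1/12
b·A²c: 52465/170208·63/65 = 73451/245856 ≠ 1/24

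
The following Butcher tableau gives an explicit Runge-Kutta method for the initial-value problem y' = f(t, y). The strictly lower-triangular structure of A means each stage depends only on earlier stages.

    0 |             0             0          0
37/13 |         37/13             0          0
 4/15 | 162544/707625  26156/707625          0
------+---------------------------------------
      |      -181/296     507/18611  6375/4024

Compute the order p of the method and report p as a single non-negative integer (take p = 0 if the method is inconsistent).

b = (-181/296, 507/18611, 6375/4024)
c = (0, 37/13, 4/15)
Ac = (0, 0, 2012/19125)
Σ b_i: (-181/296)·1 + 507/18611·1 + 6375/4024·1 = 1 ✓
b·c: 507/18611·37/13 + 6375/4024·4/15 = 1/2 ✓
b·c²: 507/18611·1369/169 + 6375/4024·16/225 = 1/3 ✓
b·Ac: 6375/4024·2012/19125 = 1/6 ✓; 3 stages ⇒ order 3.

3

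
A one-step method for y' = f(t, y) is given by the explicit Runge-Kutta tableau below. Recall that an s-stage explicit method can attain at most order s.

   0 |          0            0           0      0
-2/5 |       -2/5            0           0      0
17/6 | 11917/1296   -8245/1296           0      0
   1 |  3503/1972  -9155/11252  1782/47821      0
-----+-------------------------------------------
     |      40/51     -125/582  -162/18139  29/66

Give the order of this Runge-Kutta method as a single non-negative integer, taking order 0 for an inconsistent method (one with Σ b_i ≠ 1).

4

b = (40/51, -125/582, -162/18139, 29/66)
c = (0, -2/5, 17/6, 1)
Ac = (0, 0, 1649/648, 25/58)
Σ b_i: 40/51·1 + (-125/582)·1 + (-162/18139)·1 + 29/66·1 = 1 ✓
b·c: (-125/582)·(-2/5) + (-162/18139)·17/6 + 29/66·1 = 1/2 ✓
b·c²: (-125/582)·4/25 + (-162/18139)·289/36 + 29/66·1 = 1/3 ✓
b·Ac: (-162/18139)·1649/648 + 29/66·25/58 = 1/6 ✓
b·c³: (-125/582)·(-8/125) + (-162/18139)·4913/216 + 29/66·1 = 1/4 ✓
b·(c∘Ac): (-162/18139)·28033/3888 + 29/66·25/58 = 1/8 ✓
b·Ac²: (-162/18139)·(-1649/1620) + 29/66·49/290 = 1/12 ✓
b·A²c: 29/66·11/116 = 1/24 ✓; 4 stages ⇒ order 4.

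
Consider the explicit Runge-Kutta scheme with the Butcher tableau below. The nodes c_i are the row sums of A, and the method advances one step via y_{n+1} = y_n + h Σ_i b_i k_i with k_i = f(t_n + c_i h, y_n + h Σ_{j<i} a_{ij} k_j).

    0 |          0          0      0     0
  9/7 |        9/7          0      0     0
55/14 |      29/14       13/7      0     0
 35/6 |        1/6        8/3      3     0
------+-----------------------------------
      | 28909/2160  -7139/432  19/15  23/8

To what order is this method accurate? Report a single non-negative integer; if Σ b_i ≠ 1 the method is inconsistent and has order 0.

2

b = (28909/2160, -7139/432, 19/15, 23/8)
c = (0, 9/7, 55/14, 35/6)
Ac = (0, 0, 117/49, 213/14)
Σ b_i: 28909/2160·1 + (-7139/432)·1 + 19/15·1 + 23/8·1 = 1 ✓
b·c: (-7139/432)·9/7 + 19/15·55/14 + 23/8·35/6 = 1/2 ✓
b·c²: (-7139/432)·81/49 + 19/15·3025/196 + 23/8·1225/36 = 1270949/14112 ≠ 1/3 ⇒ order 2.
b·Ac: 19/15·117/49 + 23/8·213/14 = 183321/3920 ≠ 1/6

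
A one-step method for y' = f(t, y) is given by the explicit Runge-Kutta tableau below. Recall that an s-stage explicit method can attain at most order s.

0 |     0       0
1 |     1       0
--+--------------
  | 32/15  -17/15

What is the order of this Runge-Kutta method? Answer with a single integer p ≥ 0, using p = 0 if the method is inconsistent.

1

b = (32/15, -17/15)
c = (0, 1)
Σ b_i: 32/15·1 + (-17/15)·1 = 1 ✓
b·c: (-17/15)·1 = -17/15 ≠ 1/2 ⇒ order 1.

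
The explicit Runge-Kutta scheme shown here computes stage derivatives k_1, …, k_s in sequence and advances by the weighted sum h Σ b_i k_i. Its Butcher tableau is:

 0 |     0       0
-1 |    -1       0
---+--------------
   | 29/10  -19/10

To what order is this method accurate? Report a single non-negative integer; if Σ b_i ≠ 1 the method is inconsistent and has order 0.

b = (29/10, -19/10)
c = (0, -1)
Σ b_i: 29/10·1 + (-19/10)·1 = 1 ✓
b·c: (-19/10)·(-1) = 19/10 ≠ 1/2 ⇒ order 1.

1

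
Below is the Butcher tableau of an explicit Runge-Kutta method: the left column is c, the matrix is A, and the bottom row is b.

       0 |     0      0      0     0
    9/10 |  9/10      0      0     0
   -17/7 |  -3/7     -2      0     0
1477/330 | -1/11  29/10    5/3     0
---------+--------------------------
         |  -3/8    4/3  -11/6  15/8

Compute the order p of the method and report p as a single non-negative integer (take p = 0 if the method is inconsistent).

b = (-3/8, 4/3, -11/6, 15/8)
c = (0, 9/10, -17/7, 1477/330)
Ac = (0, 0, -9/5, -3019/2100)
Σ b_i: (-3/8)·1 + 4/3·1 + (-11/6)·1 + 15/8·1 = 1 ✓
b·c: 4/3·9/10 + (-11/6)·(-17/7) + 15/8·1477/330 = 259541/18480 ≠ 1/2 ⇒ order 1.

1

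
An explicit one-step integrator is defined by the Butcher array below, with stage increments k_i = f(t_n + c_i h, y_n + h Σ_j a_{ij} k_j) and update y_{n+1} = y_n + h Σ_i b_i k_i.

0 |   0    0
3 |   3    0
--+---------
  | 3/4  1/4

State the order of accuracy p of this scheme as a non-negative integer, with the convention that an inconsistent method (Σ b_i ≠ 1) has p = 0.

1

b = (3/4, 1/4)
c = (0, 3)
Σ b_i: 3/4·1 + 1/4·1 = 1 ✓
b·c: 1/4·3 = 3/4 ≠ 1/2 ⇒ order 1.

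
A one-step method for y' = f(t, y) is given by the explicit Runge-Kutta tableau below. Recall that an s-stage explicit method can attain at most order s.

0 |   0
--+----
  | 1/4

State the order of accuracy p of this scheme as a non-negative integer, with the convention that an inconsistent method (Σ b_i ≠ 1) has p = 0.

0

b = (1/4)
c = (0)
Σ b_i: 1/4·1 = 1/4 ≠ 1 ⇒ order 0.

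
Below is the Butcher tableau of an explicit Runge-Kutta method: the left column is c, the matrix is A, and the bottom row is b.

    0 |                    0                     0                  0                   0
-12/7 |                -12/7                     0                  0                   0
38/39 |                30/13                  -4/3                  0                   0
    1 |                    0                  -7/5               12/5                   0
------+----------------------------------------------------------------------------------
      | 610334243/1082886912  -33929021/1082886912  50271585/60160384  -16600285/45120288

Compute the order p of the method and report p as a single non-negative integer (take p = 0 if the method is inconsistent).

3

b = (610334243/1082886912, -33929021/1082886912, 50271585/60160384, -16600285/45120288)
c = (0, -12/7, 38/39, 1)
Ac = (0, 0, 16/7, 308/65)
Σ b_i: 610334243/1082886912·1 + (-33929021/1082886912)·1 + 50271585/60160384·1 + (-16600285/45120288)·1 = 1 ✓
b·c: (-33929021/1082886912)·(-12/7) + 50271585/60160384·38/39 + (-16600285/45120288)·1 = 1/2 ✓
b·c²: (-33929021/1082886912)·144/49 + 50271585/60160384·1444/1521 + (-16600285/45120288)·1 = 1/3 ✓
b·Ac: 50271585/60160384·16/7 + (-16600285/45120288)·308/65 = 1/6 ✓
b·c³: (-33929021/1082886912)·(-1728/343) + 50271585/60160384·54872/59319 + (-16600285/45120288)·1 = 364943203/648307296 ≠ 1/4 ⇒ order 3.
b·(c∘Ac): 50271585/60160384·608/273 + (-16600285/45120288)·308/65 = 1327577/11280072 ≠ 1/8
b·Ac²: 50271585/60160384·(-192/49) + (-16600285/45120288)·(-32576/17745) = -105304679/40519206 ≠ 1/12
b·A²c: (-16600285/45120288)·192/35 = -6640114/3290021 ≠ 1/24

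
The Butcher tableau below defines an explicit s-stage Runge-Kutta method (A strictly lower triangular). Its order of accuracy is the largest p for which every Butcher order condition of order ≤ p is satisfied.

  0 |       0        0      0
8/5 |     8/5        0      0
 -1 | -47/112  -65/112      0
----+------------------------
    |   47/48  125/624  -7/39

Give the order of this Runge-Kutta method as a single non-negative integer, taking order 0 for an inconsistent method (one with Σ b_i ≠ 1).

b = (47/48, 125/624, -7/39)
c = (0, 8/5, -1)
Ac = (0, 0, -13/14)
Σ b_i: 47/48·1 + 125/624·1 + (-7/39)·1 = 1 ✓
b·c: 125/624·8/5 + (-7/39)·(-1) = 1/2 ✓
b·c²: 125/624·64/25 + (-7/39)·1 = 1/3 ✓
b·Ac: (-7/39)·(-13/14) = 1/6 ✓; 3 stages ⇒ order 3.

3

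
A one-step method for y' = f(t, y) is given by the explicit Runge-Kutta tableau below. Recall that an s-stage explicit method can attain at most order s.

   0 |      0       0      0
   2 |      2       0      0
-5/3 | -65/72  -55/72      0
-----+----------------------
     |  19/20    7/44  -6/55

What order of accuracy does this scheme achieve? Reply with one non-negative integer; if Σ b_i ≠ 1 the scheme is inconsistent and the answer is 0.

b = (19/20, 7/44, -6/55)
c = (0, 2, -5/3)
Ac = (0, 0, -55/36)
Σ b_i: 19/20·1 + 7/44·1 + (-6/55)·1 = 1 ✓
b·c: 7/44·2 + (-6/55)·(-5/3) = 1/2 ✓
b·c²: 7/44·4 + (-6/55)·25/9 = 1/3 ✓
b·Ac: (-6/55)·(-55/36) = 1/6 ✓; 3 stages ⇒ order 3.

3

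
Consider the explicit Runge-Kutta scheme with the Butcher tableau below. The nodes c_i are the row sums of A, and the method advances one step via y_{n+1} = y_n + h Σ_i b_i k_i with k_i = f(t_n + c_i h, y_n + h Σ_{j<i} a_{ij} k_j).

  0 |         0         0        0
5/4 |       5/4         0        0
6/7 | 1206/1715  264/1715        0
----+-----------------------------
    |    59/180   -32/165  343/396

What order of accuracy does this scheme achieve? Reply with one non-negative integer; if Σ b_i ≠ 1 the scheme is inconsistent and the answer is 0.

b = (59/180, -32/165, 343/396)
c = (0, 5/4, 6/7)
Ac = (0, 0, 66/343)
Σ b_i: 59/180·1 + (-32/165)·1 + 343/396·1 = 1 ✓
b·c: (-32/165)·5/4 + 343/396·6/7 = 1/2 ✓
b·c²: (-32/165)·25/16 + 343/396·36/49 = 1/3 ✓
b·Ac: 343/396·66/343 = 1/6 ✓; 3 stages ⇒ order 3.

3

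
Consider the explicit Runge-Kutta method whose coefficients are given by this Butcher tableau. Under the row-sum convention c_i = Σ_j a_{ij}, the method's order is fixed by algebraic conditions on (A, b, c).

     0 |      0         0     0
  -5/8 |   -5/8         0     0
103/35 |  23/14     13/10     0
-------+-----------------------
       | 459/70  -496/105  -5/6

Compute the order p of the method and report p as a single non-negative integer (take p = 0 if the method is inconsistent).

2

b = (459/70, -496/105, -5/6)
c = (0, -5/8, 103/35)
Ac = (0, 0, -13/16)
Σ b_i: 459/70·1 + (-496/105)·1 + (-5/6)·1 = 1 ✓
b·c: (-496/105)·(-5/8) + (-5/6)·103/35 = 1/2 ✓
b·c²: (-496/105)·25/64 + (-5/6)·10609/1225 = -8881/980 ≠ 1/3 ⇒ order 2.
b·Ac: (-5/6)·(-13/16) = 65/96 ≠ 1/6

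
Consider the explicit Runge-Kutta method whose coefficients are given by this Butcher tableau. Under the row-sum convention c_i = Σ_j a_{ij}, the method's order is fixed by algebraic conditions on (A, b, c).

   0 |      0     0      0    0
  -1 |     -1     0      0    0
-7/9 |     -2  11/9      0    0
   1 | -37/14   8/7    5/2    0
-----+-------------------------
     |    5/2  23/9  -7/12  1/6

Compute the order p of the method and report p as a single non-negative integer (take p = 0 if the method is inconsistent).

0

b = (5/2, 23/9, -7/12, 1/6)
c = (0, -1, -7/9, 1)
Ac = (0, 0, -11/9, -389/126)
Σ b_i: 5/2·1 + 23/9·1 + (-7/12)·1 + 1/6·1 = 167/36 ≠ 1 ⇒ order 0.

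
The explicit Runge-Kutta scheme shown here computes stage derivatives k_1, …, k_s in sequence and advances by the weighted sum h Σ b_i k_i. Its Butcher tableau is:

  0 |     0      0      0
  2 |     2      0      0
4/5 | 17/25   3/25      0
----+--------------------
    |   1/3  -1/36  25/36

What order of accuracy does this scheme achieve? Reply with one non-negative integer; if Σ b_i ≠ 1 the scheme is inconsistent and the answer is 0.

3

b = (1/3, -1/36, 25/36)
c = (0, 2, 4/5)
Ac = (0, 0, 6/25)
Σ b_i: 1/3·1 + (-1/36)·1 + 25/36·1 = 1 ✓
b·c: (-1/36)·2 + 25/36·4/5 = 1/2 ✓
b·c²: (-1/36)·4 + 25/36·16/25 = 1/3 ✓
b·Ac: 25/36·6/25 = 1/6 ✓; 3 stages ⇒ order 3.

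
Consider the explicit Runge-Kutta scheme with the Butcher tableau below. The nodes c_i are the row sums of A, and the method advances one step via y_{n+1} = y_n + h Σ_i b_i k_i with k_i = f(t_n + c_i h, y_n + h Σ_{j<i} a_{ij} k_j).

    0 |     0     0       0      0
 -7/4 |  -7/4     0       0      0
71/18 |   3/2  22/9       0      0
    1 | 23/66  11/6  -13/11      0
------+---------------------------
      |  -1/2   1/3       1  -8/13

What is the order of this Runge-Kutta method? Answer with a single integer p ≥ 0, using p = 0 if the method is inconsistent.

b = (-1/2, 1/3, 1, -8/13)
c = (0, -7/4, 71/18, 1)
Ac = (0, 0, -77/18, -6233/792)
Σ b_i: (-1/2)·1 + 1/3·1 + 1·1 + (-8/13)·1 = 17/78 ≠ 1 ⇒ order 0.

0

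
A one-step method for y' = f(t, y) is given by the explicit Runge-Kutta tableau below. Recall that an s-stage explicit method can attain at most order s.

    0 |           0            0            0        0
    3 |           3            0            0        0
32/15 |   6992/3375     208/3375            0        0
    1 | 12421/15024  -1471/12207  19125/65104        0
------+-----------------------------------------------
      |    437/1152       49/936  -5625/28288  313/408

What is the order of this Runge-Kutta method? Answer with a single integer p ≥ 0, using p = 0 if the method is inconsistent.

4

b = (437/1152, 49/936, -5625/28288, 313/408)
c = (0, 3, 32/15, 1)
Ac = (0, 0, 208/1125, 83/313)
Σ b_i: 437/1152·1 + 49/936·1 + (-5625/28288)·1 + 313/408·1 = 1 ✓
b·c: 49/936·3 + (-5625/28288)·32/15 + 313/408·1 = 1/2 ✓
b·c²: 49/936·9 + (-5625/28288)·1024/225 + 313/408·1 = 1/3 ✓
b·Ac: (-5625/28288)·208/1125 + 313/408·83/313 = 1/6 ✓
b·c³: 49/936·27 + (-5625/28288)·32768/3375 + 313/408·1 = 1/4 ✓
b·(c∘Ac): (-5625/28288)·6656/16875 + 313/408·83/313 = 1/8 ✓
b·Ac²: (-5625/28288)·208/375 + 313/408·79/313 = 1/12 ✓
b·A²c: 313/408·17/313 = 1/24 ✓; 4 stages ⇒ order 4.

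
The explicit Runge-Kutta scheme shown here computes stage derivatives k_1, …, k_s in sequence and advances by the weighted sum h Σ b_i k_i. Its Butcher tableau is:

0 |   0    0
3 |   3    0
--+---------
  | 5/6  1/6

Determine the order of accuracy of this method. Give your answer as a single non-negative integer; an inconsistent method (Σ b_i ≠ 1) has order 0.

2

b = (5/6, 1/6)
c = (0, 3)
Σ b_i: 5/6·1 + 1/6·1 = 1 ✓
b·c: 1/6·3 = 1/2 ✓; 2 stages ⇒ order 2.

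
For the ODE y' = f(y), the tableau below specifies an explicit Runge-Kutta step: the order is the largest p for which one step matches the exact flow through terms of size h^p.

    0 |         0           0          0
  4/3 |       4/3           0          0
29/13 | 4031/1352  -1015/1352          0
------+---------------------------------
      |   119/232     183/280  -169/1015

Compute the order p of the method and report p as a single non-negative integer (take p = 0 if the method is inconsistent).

b = (119/232, 183/280, -169/1015)
c = (0, 4/3, 29/13)
Ac = (0, 0, -1015/1014)
Σ b_i: 119/232·1 + 183/280·1 + (-169/1015)·1 = 1 ✓
b·c: 183/280·4/3 + (-169/1015)·29/13 = 1/2 ✓
b·c²: 183/280·16/9 + (-169/1015)·841/169 = 1/3 ✓
b·Ac: (-169/1015)·(-1015/1014) = 1/6 ✓; 3 stages ⇒ order 3.

3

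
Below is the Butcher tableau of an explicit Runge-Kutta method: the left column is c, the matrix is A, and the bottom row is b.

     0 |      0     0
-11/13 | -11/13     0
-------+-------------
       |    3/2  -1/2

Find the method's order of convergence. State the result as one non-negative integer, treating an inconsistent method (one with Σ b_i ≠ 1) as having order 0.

b = (3/2, -1/2)
c = (0, -11/13)
Σ b_i: 3/2·1 + (-1/2)·1 = 1 ✓
b·c: (-1/2)·(-11/13) = 11/26 ≠ 1/2 ⇒ order 1.

1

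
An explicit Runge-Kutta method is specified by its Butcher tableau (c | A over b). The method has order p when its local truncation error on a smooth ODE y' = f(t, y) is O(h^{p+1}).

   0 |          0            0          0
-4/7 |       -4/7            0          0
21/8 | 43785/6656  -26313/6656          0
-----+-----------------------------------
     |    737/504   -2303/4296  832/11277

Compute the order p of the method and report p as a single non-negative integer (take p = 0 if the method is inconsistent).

3

b = (737/504, -2303/4296, 832/11277)
c = (0, -4/7, 21/8)
Ac = (0, 0, 3759/1664)
Σ b_i: 737/504·1 + (-2303/4296)·1 + 832/11277·1 = 1 ✓
b·c: (-2303/4296)·(-4/7) + 832/11277·21/8 = 1/2 ✓
b·c²: (-2303/4296)·16/49 + 832/11277·441/64 = 1/3 ✓
b·Ac: 832/11277·3759/1664 = 1/6 ✓; 3 stages ⇒ order 3.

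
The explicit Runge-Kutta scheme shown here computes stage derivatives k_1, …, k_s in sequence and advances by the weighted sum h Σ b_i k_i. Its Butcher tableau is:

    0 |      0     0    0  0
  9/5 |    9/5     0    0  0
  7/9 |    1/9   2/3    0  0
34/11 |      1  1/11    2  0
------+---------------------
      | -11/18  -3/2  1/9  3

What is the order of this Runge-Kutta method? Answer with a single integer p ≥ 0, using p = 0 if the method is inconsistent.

b = (-11/18, -3/2, 1/9, 3)
c = (0, 9/5, 7/9, 34/11)
Ac = (0, 0, 6/5, 851/495)
Σ b_i: (-11/18)·1 + (-3/2)·1 + 1/9·1 + 3·1 = 1 ✓
b·c: (-3/2)·9/5 + 1/9·7/9 + 3·34/11 = 59333/8910 ≠ 1/2 ⇒ order 1.

1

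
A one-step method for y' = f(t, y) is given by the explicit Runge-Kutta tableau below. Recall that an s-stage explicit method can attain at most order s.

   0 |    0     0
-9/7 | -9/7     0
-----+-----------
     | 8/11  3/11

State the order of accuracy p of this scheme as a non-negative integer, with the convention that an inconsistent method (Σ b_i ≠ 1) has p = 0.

b = (8/11, 3/11)
c = (0, -9/7)
Σ b_i: 8/11·1 + 3/11·1 = 1 ✓
b·c: 3/11·(-9/7) = -27/77 ≠ 1/2 ⇒ order 1.

1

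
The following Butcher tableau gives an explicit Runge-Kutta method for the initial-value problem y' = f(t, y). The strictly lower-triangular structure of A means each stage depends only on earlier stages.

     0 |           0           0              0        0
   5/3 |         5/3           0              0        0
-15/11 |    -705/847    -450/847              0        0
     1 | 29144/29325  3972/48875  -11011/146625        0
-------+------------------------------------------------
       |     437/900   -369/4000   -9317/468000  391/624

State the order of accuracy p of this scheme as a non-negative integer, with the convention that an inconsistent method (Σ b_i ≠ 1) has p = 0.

4

b = (437/900, -369/4000, -9317/468000, 391/624)
c = (0, 5/3, -15/11, 1)
Ac = (0, 0, -750/847, 93/391)
Σ b_i: 437/900·1 + (-369/4000)·1 + (-9317/468000)·1 + 391/624·1 = 1 ✓
b·c: (-369/4000)·5/3 + (-9317/468000)·(-15/11) + 391/624·1 = 1/2 ✓
b·c²: (-369/4000)·25/9 + (-9317/468000)·225/121 + 391/624·1 = 1/3 ✓
b·Ac: (-9317/468000)·(-750/847) + 391/624·93/391 = 1/6 ✓
b·c³: (-369/4000)·125/27 + (-9317/468000)·(-3375/1331) + 391/624·1 = 1/4 ✓
b·(c∘Ac): (-9317/468000)·11250/9317 + 391/624·93/391 = 1/8 ✓
b·Ac²: (-9317/468000)·(-1250/847) + 391/624·101/1173 = 1/12 ✓
b·A²c: 391/624·26/391 = 1/24 ✓; 4 stages ⇒ order 4.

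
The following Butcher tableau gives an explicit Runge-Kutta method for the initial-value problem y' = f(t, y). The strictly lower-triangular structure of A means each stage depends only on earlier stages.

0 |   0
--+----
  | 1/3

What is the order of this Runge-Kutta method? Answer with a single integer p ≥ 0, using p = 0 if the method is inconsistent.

b = (1/3)
c = (0)
Σ b_i: 1/3·1 = 1/3 ≠ 1 ⇒ order 0.

0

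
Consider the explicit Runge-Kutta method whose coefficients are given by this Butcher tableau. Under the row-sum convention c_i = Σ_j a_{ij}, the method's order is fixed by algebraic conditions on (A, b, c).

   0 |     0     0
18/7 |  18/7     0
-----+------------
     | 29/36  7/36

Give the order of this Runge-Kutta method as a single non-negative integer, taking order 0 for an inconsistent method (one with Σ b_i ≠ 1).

b = (29/36, 7/36)
c = (0, 18/7)
Σ b_i: 29/36·1 + 7/36·1 = 1 ✓
b·c: 7/36·18/7 = 1/2 ✓; 2 stages ⇒ order 2.

2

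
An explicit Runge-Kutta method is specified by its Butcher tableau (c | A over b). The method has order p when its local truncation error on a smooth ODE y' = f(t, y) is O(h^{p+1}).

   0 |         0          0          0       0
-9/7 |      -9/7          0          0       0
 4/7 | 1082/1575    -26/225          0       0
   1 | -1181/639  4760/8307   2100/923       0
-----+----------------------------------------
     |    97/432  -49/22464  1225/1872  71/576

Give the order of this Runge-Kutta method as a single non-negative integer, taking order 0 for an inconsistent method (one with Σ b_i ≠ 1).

b = (97/432, -49/22464, 1225/1872, 71/576)
c = (0, -9/7, 4/7, 1)
Ac = (0, 0, 26/175, 40/71)
Σ b_i: 97/432·1 + (-49/22464)·1 + 1225/1872·1 + 71/576·1 = 1 ✓
b·c: (-49/22464)·(-9/7) + 1225/1872·4/7 + 71/576·1 = 1/2 ✓
b·c²: (-49/22464)·81/49 + 1225/1872·16/49 + 71/576·1 = 1/3 ✓
b·Ac: 1225/1872·26/175 + 71/576·40/71 = 1/6 ✓
b·c³: (-49/22464)·(-729/343) + 1225/1872·64/343 + 71/576·1 = 1/4 ✓
b·(c∘Ac): 1225/1872·104/1225 + 71/576·40/71 = 1/8 ✓
b·Ac²: 1225/1872·(-234/1225) + 71/576·120/71 = 1/12 ✓
b·A²c: 71/576·24/71 = 1/24 ✓; 4 stages ⇒ order 4.

4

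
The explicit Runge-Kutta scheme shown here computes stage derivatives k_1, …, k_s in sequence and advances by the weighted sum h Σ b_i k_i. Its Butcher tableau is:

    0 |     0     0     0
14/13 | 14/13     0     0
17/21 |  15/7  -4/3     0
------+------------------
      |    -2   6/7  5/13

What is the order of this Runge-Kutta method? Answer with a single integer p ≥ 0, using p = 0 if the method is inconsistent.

0

b = (-2, 6/7, 5/13)
c = (0, 14/13, 17/21)
Ac = (0, 0, -56/39)
Σ b_i: (-2)·1 + 6/7·1 + 5/13·1 = -69/91 ≠ 1 ⇒ order 0.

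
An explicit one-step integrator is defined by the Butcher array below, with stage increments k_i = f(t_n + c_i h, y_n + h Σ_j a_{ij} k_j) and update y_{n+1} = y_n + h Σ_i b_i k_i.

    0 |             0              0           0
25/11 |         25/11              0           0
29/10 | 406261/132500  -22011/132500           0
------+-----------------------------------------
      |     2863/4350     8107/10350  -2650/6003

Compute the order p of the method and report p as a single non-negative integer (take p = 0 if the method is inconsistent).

3

b = (2863/4350, 8107/10350, -2650/6003)
c = (0, 25/11, 29/10)
Ac = (0, 0, -2001/5300)
Σ b_i: 2863/4350·1 + 8107/10350·1 + (-2650/6003)·1 = 1 ✓
b·c: 8107/10350·25/11 + (-2650/6003)·29/10 = 1/2 ✓
b·c²: 8107/10350·625/121 + (-2650/6003)·841/100 = 1/3 ✓
b·Ac: (-2650/6003)·(-2001/5300) = 1/6 ✓; 3 stages ⇒ order 3.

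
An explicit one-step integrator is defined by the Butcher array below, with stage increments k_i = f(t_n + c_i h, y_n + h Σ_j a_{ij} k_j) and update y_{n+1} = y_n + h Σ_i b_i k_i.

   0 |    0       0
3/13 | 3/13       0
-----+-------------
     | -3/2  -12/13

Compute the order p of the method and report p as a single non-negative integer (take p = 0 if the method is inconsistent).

0

b = (-3/2, -12/13)
c = (0, 3/13)
Σ b_i: (-3/2)·1 + (-12/13)·1 = -63/26 ≠ 1 ⇒ order 0.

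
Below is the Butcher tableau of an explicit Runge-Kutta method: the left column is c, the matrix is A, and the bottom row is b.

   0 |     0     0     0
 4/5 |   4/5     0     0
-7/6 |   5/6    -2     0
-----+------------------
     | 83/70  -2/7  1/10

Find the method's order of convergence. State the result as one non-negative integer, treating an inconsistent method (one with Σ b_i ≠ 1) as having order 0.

1

b = (83/70, -2/7, 1/10)
c = (0, 4/5, -7/6)
Ac = (0, 0, -8/5)
Σ b_i: 83/70·1 + (-2/7)·1 + 1/10·1 = 1 ✓
b·c: (-2/7)·4/5 + 1/10·(-7/6) = -29/84 ≠ 1/2 ⇒ order 1.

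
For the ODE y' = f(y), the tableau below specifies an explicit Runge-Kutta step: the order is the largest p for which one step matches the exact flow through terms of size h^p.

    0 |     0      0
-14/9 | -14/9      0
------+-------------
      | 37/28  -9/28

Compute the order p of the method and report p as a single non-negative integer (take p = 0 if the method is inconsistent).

2

b = (37/28, -9/28)
c = (0, -14/9)
Σ b_i: 37/28·1 + (-9/28)·1 = 1 ✓
b·c: (-9/28)·(-14/9) = 1/2 ✓; 2 stages ⇒ order 2.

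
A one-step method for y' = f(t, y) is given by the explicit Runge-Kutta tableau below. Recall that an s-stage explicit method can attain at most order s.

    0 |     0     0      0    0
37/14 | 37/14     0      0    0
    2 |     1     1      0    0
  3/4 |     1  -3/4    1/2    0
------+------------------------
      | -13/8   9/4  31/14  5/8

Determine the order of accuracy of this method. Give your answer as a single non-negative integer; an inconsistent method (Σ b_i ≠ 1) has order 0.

b = (-13/8, 9/4, 31/14, 5/8)
c = (0, 37/14, 2, 3/4)
Ac = (0, 0, 37/14, -55/56)
Σ b_i: (-13/8)·1 + 9/4·1 + 31/14·1 + 5/8·1 = 97/28 ≠ 1 ⇒ order 0.

0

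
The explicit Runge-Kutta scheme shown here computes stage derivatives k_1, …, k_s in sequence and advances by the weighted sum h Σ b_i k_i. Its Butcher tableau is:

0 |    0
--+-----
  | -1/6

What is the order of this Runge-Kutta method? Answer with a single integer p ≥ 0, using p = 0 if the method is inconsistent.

0

b = (-1/6)
c = (0)
Σ b_i: (-1/6)·1 = -1/6 ≠ 1 ⇒ order 0.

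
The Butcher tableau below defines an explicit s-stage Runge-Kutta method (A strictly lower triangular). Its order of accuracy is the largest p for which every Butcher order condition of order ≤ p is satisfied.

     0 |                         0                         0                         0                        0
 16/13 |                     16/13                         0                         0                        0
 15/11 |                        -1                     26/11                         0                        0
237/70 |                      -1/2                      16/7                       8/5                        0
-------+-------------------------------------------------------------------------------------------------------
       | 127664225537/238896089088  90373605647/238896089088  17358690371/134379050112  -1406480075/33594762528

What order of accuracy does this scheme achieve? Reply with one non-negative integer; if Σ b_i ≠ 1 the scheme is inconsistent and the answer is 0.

3

b = (127664225537/238896089088, 90373605647/238896089088, 17358690371/134379050112, -1406480075/33594762528)
c = (0, 16/13, 15/11, 237/70)
Ac = (0, 0, 32/11, 5000/1001)
Σ b_i: 127664225537/238896089088·1 + 90373605647/238896089088·1 + 17358690371/134379050112·1 + (-1406480075/33594762528)·1 = 1 ✓
b·c: 90373605647/238896089088·16/13 + 17358690371/134379050112·15/11 + (-1406480075/33594762528)·237/70 = 1/2 ✓
b·c²: 90373605647/238896089088·256/169 + 17358690371/134379050112·225/121 + (-1406480075/33594762528)·56169/4900 = 1/3 ✓
b·Ac: 17358690371/134379050112·32/11 + (-1406480075/33594762528)·5000/1001 = 1/6 ✓
b·c³: 90373605647/238896089088·4096/2197 + 17358690371/134379050112·3375/1331 + (-1406480075/33594762528)·13312053/343000 = -1149118532911/1941030723840 ≠ 1/4 ⇒ order 3.
b·(c∘Ac): 17358690371/134379050112·480/121 + (-1406480075/33594762528)·118500/7007 = -182518955/933187848 ≠ 1/8
b·Ac²: 17358690371/134379050112·512/143 + (-1406480075/33594762528)·921496/143143 = 38630890637/200168793396 ≠ 1/12
b·A²c: (-1406480075/33594762528)·256/55 = -204578920/1049836329 ≠ 1/24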